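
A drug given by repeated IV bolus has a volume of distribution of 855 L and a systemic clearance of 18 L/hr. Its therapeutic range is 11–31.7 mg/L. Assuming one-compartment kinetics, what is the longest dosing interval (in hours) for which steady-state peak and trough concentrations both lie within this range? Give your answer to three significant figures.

50.3 h

k = CL / Vd = 18.00 / 855.0 = 0.02105 h⁻¹
Between IV bolus doses, concentration decays as C = C₀·e^(−kτ), so C_peak/C_trough = e^(kτ).
τ_max = ln(C_peak/C_trough) / k = ln(31.7/11) / 0.02105 = 1.058 / 0.02105 = 50.26 h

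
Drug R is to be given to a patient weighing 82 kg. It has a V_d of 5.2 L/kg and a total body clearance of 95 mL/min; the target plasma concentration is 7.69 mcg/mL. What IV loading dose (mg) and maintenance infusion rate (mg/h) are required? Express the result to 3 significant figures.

Vd = 5.2 L/kg × 82 kg = 426.4 L
Loading: fill Vd to C_target → 426.4 L × 7.69 mg/L = 3279 mg
CL = 95 mL/min × 60/1000 = 5.700 L/h
Maintenance: replace elimination → rate = CL × Css = 5.700 × 7.69 = 43.83 mg/h

(a) 3280 mg; (b) 43.8 mg/h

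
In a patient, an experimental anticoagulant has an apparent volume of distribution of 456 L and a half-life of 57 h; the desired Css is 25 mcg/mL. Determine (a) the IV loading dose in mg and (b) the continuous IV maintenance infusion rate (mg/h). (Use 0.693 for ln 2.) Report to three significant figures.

(a) 11400 mg; (b) 139 mg/h

LD = Vd × C = 456.0 × 25 = 11400 mg
CL = 0.693 × Vd / t½ = 0.693 × 456.0 / 57 = 5.544 L/h
Infusion rate = CL × Css = 5.544 × 25 = 138.6 mg/h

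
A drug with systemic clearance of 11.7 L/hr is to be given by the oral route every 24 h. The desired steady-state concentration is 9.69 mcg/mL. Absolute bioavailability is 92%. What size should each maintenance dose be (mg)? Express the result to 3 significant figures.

2960 mg

D = CL × Css × τ / F = 11.70 × 9.69 × 24 / 0.92 = 2958 mg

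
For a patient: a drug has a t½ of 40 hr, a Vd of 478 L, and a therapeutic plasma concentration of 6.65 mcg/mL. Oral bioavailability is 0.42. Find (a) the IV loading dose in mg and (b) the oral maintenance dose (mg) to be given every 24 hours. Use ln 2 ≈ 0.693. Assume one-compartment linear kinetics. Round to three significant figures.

LD = Vd × C = 478.0 × 6.65 = 3179 mg
CL = 0.693 × Vd / t½ = 0.693 × 478.0 / 40 = 8.281 L/h
D = CL × Css × τ / F = 8.281 × 6.65 × 24 / 0.42 = 3147 mg

(a) 3180 mg; (b) 3150 mg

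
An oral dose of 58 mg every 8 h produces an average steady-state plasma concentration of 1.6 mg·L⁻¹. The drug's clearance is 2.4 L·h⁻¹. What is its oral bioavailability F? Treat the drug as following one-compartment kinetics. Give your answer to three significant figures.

0.530

F·D/τ = CL·Css at steady state → F = CL·Css·τ / D.
F = 2.4 × 1.6 × 8 / 58 = 0.530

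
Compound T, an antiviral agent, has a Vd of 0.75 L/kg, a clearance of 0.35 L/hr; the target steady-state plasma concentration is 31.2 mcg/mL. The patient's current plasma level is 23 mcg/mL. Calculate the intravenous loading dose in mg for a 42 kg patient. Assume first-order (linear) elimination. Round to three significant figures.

258 mg

Vd(total) = 42 kg × 0.75 L/kg = 31.50 L
Concentration deficit ΔC = 31.2 − 23 = 8.200 mg/L
LD = Vd × ΔC = 31.50 × 8.200 = 258.3 mg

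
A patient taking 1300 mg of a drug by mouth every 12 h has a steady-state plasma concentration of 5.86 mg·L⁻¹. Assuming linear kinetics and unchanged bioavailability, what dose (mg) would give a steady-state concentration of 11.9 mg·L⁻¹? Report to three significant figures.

2640 mg

For first-order elimination, Css ∝ F·D/(CL·τ); F and CL are unchanged, so Css ∝ D/τ.
D₂ = D₁ × (Css,target / Css,current) = 1300 × 11.9/5.86 = 2640 mg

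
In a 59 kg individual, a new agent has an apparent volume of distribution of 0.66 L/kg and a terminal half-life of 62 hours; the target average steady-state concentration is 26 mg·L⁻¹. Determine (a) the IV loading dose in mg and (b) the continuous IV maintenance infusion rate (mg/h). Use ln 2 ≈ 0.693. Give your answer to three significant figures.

(a) 1010 mg; (b) 11.3 mg/h

Total Vd = 0.66 × 59 = 38.94 L
LD = Vd × C = 38.94 × 26 = 1012 mg
CL = 0.693 × Vd / t½ = 0.693 × 38.94 / 62 = 0.4352 L/h
Infusion rate = CL × Css = 0.4352 × 26 = 11.32 mg/h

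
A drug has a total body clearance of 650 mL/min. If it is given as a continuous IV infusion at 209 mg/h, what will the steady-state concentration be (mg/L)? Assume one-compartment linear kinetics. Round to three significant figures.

Convert clearance: 650 mL/min × 60 min/h ÷ 1000 mL/L = 39.00 L/h
Css = rate / CL = 209 / 39.00 = 5.359 mg/L

5.36 mg/L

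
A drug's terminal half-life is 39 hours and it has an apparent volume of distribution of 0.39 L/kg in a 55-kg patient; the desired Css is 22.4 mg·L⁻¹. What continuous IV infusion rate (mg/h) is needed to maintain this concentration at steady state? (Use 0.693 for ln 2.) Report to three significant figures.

Total Vd = 0.39 × 55 = 21.45 L
CL = 0.693 × Vd / t½ = 0.693 × 21.45 / 39 = 0.3812 L/h
Infusion rate = CL × Css = 0.3812 × 22.4 = 8.539 mg/h

8.54 mg/h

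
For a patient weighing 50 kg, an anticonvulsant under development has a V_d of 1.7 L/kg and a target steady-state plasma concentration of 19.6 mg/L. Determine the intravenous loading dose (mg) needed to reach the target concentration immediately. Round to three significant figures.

Vd = 1.7 L/kg × 50 kg = 85.00 L
LD = Vd × C = 85.00 × 19.60 = 1666 mg

1670 mg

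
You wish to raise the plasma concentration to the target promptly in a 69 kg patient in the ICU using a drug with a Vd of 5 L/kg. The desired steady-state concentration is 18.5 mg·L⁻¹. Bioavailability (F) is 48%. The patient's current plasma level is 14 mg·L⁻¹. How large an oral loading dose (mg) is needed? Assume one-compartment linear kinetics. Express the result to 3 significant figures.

Total Vd = 5 × 69 = 345.0 L
Concentration deficit ΔC = 18.5 − 14 = 4.500 mg/L
LD = Vd × ΔC / F = 345.0 × 4.500 / 0.48 = 3234 mg

3230 mg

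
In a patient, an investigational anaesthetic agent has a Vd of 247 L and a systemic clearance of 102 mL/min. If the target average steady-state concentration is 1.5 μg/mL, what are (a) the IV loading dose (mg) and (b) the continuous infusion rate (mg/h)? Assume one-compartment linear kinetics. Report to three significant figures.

(a) 371 mg; (b) 9.18 mg/h

Loading: fill Vd to C_target → 247.0 L × 1.5 mg/L = 370.5 mg
Convert clearance: 102 mL/min × 60 min/h ÷ 1000 mL/L = 6.120 L/h
Maintenance: replace elimination → rate = CL × Css = 6.120 × 1.5 = 9.180 mg/h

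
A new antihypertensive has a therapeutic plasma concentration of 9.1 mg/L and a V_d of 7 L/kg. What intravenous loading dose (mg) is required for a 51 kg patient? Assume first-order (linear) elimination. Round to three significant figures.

Vd(total) = 51 kg × 7 L/kg = 357.0 L
LD = Vd × C = 357.0 × 9.100 = 3249 mg

3250 mg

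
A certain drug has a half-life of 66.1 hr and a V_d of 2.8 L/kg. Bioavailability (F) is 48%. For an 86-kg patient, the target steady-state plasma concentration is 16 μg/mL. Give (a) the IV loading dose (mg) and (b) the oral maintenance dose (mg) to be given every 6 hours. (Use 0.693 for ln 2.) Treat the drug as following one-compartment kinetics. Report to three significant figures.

Vd = 2.8 L/kg × 86 kg = 240.8 L
LD = Vd × C = 240.8 × 16 = 3853 mg
CL = 0.693 × Vd / t½ = 0.693 × 240.8 / 66.1 = 2.525 L/h
D = CL × Css × τ / F = 2.525 × 16 × 6 / 0.48 = 505.0 mg

(a) 3850 mg; (b) 505 mg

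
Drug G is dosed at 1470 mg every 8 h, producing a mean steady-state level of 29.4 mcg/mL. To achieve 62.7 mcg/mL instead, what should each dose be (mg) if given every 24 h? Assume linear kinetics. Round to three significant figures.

With linear kinetics, Css is proportional to dose rate (D/τ) at fixed clearance.
D₂ = D₁ × (Css,target / Css,current) × (τ₂/τ₁) = 1470 × (62.7/29.4) × (24/8) = 9405 mg

9410 mg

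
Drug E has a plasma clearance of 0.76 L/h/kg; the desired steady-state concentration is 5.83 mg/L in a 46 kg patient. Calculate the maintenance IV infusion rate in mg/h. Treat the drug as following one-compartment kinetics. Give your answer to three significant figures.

204 mg/h

CL = 0.76 L/h/kg × 46 kg = 34.96 L/h
Infusion rate = CL · Css = 34.96 L/h × 5.83 mg/L = 203.8 mg/h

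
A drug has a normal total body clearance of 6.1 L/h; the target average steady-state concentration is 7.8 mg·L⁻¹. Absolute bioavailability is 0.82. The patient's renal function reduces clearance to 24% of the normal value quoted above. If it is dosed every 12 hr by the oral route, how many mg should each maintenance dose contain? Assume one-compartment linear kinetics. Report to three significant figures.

Patient clearance = 0.24 × 6.100 = 1.464 L/h
D = CL × Css × τ / F = 1.464 × 7.8 × 12 / 0.82 = 167.1 mg

167 mg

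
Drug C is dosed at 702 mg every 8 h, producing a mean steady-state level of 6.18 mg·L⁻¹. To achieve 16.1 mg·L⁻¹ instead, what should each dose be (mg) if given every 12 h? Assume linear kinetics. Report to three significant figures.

2740 mg

For first-order elimination, Css ∝ F·D/(CL·τ); F and CL are unchanged, so Css ∝ D/τ.
D₂ = D₁ × (Css,target / Css,current) × (τ₂/τ₁) = 702 × (16.1/6.18) × (12/8) = 2743 mg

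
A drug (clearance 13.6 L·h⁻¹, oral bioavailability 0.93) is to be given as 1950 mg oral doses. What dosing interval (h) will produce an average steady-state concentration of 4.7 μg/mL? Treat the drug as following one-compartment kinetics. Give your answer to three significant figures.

28.4 h

F·D/τ = CL·Css → τ = F·D / (CL·Css).
τ = 0.93 × 1950 / (13.6 × 4.7) = 28.37 h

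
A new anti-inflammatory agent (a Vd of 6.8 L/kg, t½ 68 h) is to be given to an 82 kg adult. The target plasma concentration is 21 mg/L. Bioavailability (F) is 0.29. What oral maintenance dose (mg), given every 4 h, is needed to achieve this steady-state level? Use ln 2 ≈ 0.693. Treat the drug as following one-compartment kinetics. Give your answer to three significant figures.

1650 mg

Total Vd = 6.8 × 82 = 557.6 L
k = 0.693/68 = 0.01019 h⁻¹, so CL = k·Vd = 0.01019 × 557.6 = 5.682 L/h
D = CL × Css × τ / F = 5.682 × 21 × 4 / 0.29 = 1646 mg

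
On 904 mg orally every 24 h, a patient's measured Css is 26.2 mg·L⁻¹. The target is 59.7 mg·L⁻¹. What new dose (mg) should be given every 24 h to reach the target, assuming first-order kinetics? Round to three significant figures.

2060 mg

With linear kinetics, Css is proportional to dose rate (D/τ) at fixed clearance.
D₂ = D₁ × (Css,target / Css,current) = 904 × 59.7/26.2 = 2060 mg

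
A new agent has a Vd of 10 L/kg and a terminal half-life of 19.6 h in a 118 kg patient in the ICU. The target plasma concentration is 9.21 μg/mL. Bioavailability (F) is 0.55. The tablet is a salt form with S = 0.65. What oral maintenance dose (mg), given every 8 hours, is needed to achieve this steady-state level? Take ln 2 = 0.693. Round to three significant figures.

Total Vd = 10 × 118 = 1180 L
k = 0.693/19.6 = 0.03536 h⁻¹, so CL = k·Vd = 0.03536 × 1180 = 41.72 L/h
D = CL × Css × τ / F / S = 41.72 × 9.21 × 8 / 0.55 / 0.65 = 8598 mg

8600 mg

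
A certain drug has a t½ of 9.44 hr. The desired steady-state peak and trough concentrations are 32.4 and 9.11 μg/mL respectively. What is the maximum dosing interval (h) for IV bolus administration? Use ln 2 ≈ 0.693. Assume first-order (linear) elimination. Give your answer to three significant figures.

17.3 h

k = 0.693 / t½ = 0.693 / 9.44 = 0.07341 h⁻¹
Between IV bolus doses, concentration decays as C = C₀·e^(−kτ), so C_peak/C_trough = e^(kτ).
τ_max = ln(C_peak/C_trough) / k = ln(32.4/9.11) / 0.07341 = 1.269 / 0.07341 = 17.29 h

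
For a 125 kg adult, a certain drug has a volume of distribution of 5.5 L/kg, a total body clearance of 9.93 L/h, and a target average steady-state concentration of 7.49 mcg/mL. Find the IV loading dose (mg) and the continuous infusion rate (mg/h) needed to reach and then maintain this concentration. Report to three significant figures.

Vd = 5.5 L/kg × 125 kg = 687.5 L
Loading: fill Vd to C_target → 687.5 L × 7.49 mg/L = 5149 mg
Maintenance: replace elimination → rate = CL × Css = 9.930 × 7.49 = 74.38 mg/h

(a) 5150 mg; (b) 74.4 mg/h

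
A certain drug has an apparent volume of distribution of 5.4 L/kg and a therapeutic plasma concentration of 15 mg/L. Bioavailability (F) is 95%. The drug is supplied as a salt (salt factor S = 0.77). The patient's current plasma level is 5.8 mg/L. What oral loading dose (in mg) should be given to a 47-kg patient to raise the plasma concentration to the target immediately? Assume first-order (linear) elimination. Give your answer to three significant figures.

Vd = 5.4 L/kg × 47 kg = 253.8 L
Concentration deficit ΔC = 15 − 5.8 = 9.200 mg/L
LD = Vd × ΔC / F / S = 253.8 × 9.200 / 0.95 / 0.77 = 3192 mg

3190 mg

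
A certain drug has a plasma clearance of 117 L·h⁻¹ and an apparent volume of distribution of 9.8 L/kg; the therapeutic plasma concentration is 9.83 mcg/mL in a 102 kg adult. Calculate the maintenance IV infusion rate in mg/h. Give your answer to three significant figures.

1150 mg/h

Vd does not affect the maintenance rate; only clearance governs steady-state input.
Infusion rate = CL · Css = 117.0 L/h × 9.83 mg/L = 1150 mg/h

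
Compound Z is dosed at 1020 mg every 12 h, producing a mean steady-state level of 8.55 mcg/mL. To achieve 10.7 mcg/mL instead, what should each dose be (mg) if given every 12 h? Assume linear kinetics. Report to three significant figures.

With linear kinetics, Css is proportional to dose rate (D/τ) at fixed clearance.
D₂ = D₁ × (Css,target / Css,current) = 1020 × 10.7/8.55 = 1276 mg

1280 mg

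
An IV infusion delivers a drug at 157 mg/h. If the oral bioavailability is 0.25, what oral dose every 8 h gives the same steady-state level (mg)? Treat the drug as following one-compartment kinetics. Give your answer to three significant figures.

To maintain the same Css, the systemic dosing rate must be unchanged: F·D/τ = infusion rate.
D = rate × τ / F = 157 × 8 / 0.25 = 5024 mg

5020 mg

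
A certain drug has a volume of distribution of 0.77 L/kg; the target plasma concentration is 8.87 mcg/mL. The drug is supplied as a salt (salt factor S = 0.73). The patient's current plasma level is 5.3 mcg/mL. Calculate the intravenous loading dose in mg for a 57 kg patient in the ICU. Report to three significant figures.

Vd = 0.77 L/kg × 57 kg = 43.89 L
Concentration deficit ΔC = 8.87 − 5.3 = 3.570 mg/L
LD = Vd × ΔC / S = 43.89 × 3.570 / 0.73 = 214.6 mg

215 mg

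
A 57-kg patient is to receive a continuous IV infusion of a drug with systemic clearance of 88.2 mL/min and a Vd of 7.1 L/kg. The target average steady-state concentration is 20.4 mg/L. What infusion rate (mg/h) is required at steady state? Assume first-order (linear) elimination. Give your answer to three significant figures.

108 mg/h

Convert clearance: 88.2 mL/min × 60 min/h ÷ 1000 mL/L = 5.292 L/h
Rate = CL × Css = 5.292 × 20.4 = 108.0 mg/h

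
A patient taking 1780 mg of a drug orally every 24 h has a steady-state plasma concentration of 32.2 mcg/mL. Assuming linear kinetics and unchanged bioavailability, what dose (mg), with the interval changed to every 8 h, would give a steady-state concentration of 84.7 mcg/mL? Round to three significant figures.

1560 mg

With linear kinetics, Css is proportional to dose rate (D/τ) at fixed clearance.
D₂ = D₁ × (Css,target / Css,current) × (τ₂/τ₁) = 1780 × (84.7/32.2) × (8/24) = 1561 mg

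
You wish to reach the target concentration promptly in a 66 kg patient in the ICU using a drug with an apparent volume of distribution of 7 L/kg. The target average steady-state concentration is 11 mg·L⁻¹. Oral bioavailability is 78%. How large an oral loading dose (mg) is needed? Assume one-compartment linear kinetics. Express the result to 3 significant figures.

Vd = 7 L/kg × 66 kg = 462.0 L
The loading dose fills Vd to the target concentration.
LD = Vd × C / F = 462.0 × 11.00 / 0.78 = 6515 mg

6520 mg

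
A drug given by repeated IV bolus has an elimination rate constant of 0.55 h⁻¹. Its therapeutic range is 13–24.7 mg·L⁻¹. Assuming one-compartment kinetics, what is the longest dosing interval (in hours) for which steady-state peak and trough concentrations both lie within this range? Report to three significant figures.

Between IV bolus doses, concentration decays as C = C₀·e^(−kτ), so C_peak/C_trough = e^(kτ).
τ_max = ln(C_peak/C_trough) / k = ln(24.7/13) / 0.5500 = 0.6419 / 0.5500 = 1.167 h

1.17 h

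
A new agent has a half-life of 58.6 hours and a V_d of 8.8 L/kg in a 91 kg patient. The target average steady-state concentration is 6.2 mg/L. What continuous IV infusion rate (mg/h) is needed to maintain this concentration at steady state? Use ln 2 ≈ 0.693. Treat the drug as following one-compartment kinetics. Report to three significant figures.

Vd(total) = 91 kg × 8.8 L/kg = 800.8 L
k = 0.693/58.6 = 0.01183 h⁻¹, so CL = k·Vd = 0.01183 × 800.8 = 9.473 L/h
Infusion rate = CL × Css = 9.473 × 6.2 = 58.73 mg/h

58.7 mg/h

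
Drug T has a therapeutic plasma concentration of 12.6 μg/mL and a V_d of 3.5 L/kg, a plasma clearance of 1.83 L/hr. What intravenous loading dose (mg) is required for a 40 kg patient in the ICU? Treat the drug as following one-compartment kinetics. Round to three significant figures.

Vd(total) = 40 kg × 3.5 L/kg = 140.0 L
The loading dose fills Vd to the target concentration.
LD = Vd × C = 140.0 × 12.60 = 1764 mg

1760 mg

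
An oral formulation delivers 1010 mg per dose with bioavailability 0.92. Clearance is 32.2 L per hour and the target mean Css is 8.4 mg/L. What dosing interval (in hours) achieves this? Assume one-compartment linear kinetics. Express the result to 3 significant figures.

F·D/τ = CL·Css → τ = F·D / (CL·Css).
τ = 0.92 × 1010 / (32.2 × 8.4) = 3.435 h

3.44 h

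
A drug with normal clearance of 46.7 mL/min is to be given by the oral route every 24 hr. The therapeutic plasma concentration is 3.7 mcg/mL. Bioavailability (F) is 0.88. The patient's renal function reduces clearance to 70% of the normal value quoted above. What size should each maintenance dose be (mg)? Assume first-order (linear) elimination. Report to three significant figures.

198 mg

CL = 46.7 mL/min = 46.7 × 0.06 = 2.802 L/h
Patient clearance = 0.7 × 2.802 = 1.961 L/h
D = CL × Css × τ / F = 1.961 × 3.7 × 24 / 0.88 = 197.9 mg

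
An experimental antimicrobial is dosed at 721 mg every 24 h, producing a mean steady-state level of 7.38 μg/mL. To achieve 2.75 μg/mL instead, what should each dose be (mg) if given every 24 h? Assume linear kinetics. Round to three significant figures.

For first-order elimination, Css ∝ F·D/(CL·τ); F and CL are unchanged, so Css ∝ D/τ.
D₂ = D₁ × (Css,target / Css,current) = 721 × 2.75/7.38 = 268.7 mg

269 mg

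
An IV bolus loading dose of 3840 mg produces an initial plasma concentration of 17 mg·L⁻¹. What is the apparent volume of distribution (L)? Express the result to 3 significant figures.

226 L

Immediately after an IV bolus, C₀ = Dose / Vd, so Vd = Dose / C₀.
Vd = 3840 / 17 = 225.9 L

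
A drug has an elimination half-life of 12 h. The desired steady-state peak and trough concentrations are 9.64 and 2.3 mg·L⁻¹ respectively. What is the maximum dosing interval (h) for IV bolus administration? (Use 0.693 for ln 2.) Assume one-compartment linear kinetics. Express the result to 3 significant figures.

k = 0.693 / t½ = 0.693 / 12 = 0.05775 h⁻¹
Between IV bolus doses, concentration decays as C = C₀·e^(−kτ), so C_peak/C_trough = e^(kτ).
τ_max = ln(C_peak/C_trough) / k = ln(9.64/2.3) / 0.05775 = 1.433 / 0.05775 = 24.81 h

24.8 h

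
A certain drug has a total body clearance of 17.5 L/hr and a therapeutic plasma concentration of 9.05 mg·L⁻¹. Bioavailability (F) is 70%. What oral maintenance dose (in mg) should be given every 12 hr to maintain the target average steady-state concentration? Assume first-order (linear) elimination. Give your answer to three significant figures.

D = CL × Css × τ / F = 17.50 × 9.05 × 12 / 0.7 = 2715 mg

2720 mg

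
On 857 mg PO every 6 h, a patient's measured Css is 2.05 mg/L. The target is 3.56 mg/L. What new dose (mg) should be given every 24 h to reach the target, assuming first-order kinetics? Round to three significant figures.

5950 mg

With linear kinetics, Css is proportional to dose rate (D/τ) at fixed clearance.
D₂ = D₁ × (Css,target / Css,current) × (τ₂/τ₁) = 857 × (3.56/2.05) × (24/6) = 5953 mg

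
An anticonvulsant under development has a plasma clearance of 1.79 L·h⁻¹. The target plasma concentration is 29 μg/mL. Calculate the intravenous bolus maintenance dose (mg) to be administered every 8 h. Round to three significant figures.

415 mg

D = CL × Css × τ = 1.790 × 29 × 8 = 415.3 mg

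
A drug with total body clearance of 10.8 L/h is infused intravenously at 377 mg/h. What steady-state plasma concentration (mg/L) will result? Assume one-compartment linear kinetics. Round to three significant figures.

Css = rate / CL = 377 / 10.80 = 34.91 mg/L

34.9 mg/L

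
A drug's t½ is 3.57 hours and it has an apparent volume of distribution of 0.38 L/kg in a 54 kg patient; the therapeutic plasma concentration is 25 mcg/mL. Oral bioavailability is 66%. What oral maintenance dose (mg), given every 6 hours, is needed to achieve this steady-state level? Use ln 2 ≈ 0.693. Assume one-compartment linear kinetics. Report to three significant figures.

905 mg

Vd(total) = 54 kg × 0.38 L/kg = 20.52 L
CL = ln 2 · Vd / t½ = 0.693 × 20.52 / 3.57 = 3.983 L/h
D = CL × Css × τ / F = 3.983 × 25 × 6 / 0.66 = 905.2 mg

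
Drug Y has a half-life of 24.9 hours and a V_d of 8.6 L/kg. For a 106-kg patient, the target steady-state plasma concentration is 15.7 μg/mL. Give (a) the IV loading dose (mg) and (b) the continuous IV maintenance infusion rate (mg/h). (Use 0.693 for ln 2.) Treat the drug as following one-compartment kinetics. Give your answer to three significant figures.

(a) 14300 mg; (b) 398 mg/h

Total Vd = 8.6 × 106 = 911.6 L
LD = Vd × C = 911.6 × 15.7 = 14310 mg
CL = 0.693 × Vd / t½ = 0.693 × 911.6 / 24.9 = 25.37 L/h
Infusion rate = CL × Css = 25.37 × 15.7 = 398.3 mg/h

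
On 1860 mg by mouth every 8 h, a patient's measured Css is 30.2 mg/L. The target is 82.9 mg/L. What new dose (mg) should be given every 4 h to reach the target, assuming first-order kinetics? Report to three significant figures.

With linear kinetics, Css is proportional to dose rate (D/τ) at fixed clearance.
D₂ = D₁ × (Css,target / Css,current) × (τ₂/τ₁) = 1860 × (82.9/30.2) × (4/8) = 2553 mg

2550 mg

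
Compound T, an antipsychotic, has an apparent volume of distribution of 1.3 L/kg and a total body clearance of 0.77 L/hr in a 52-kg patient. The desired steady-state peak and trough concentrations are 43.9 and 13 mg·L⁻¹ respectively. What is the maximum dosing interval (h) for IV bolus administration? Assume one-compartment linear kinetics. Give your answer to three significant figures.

Vd = 1.3 L/kg × 52 kg = 67.60 L
k = CL / Vd = 0.7700 / 67.60 = 0.01139 h⁻¹
Between IV bolus doses, concentration decays as C = C₀·e^(−kτ), so C_peak/C_trough = e^(kτ).
τ_max = ln(C_peak/C_trough) / k = ln(43.9/13) / 0.01139 = 1.217 / 0.01139 = 106.8 h

107 h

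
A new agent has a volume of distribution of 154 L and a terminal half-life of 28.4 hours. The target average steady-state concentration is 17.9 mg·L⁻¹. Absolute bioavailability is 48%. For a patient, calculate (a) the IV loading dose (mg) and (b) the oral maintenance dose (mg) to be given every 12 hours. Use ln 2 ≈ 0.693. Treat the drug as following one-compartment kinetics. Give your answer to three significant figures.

(a) 2760 mg; (b) 1680 mg

LD = Vd × C = 154.0 × 17.9 = 2757 mg
CL = 0.693 × Vd / t½ = 0.693 × 154.0 / 28.4 = 3.758 L/h
D = CL × Css × τ / F = 3.758 × 17.9 × 12 / 0.48 = 1682 mg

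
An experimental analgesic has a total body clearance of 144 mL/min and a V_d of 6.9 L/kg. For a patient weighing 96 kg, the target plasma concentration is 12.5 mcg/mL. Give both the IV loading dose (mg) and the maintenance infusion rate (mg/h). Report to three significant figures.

Vd(total) = 96 kg × 6.9 L/kg = 662.4 L
LD = Vd · C_target = 662.4 × 12.5 = 8280 mg
Convert clearance: 144 mL/min × 60 min/h ÷ 1000 mL/L = 8.640 L/h
Infusion rate = 8.640 L/h × 12.5 mg/L = 108.0 mg/h

(a) 8280 mg; (b) 108 mg/h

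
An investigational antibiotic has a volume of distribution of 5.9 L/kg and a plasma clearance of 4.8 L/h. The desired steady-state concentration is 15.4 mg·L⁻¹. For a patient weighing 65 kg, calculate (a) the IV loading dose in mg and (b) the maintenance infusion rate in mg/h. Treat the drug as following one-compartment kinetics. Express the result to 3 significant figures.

Vd = 5.9 L/kg × 65 kg = 383.5 L
LD = Vd · C_target = 383.5 × 15.4 = 5906 mg
Maintenance infusion rate = CL × Css = 4.800 × 15.4 = 73.92 mg/h

(a) 5910 mg; (b) 73.9 mg/h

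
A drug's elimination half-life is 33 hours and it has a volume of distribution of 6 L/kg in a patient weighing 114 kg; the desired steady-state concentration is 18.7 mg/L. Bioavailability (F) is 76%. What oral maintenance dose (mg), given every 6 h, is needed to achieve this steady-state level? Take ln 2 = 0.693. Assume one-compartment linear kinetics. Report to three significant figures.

2120 mg

Vd(total) = 114 kg × 6 L/kg = 684.0 L
CL = ln 2 · Vd / t½ = 0.693 × 684.0 / 33 = 14.36 L/h
D = CL × Css × τ / F = 14.36 × 18.7 × 6 / 0.76 = 2120 mg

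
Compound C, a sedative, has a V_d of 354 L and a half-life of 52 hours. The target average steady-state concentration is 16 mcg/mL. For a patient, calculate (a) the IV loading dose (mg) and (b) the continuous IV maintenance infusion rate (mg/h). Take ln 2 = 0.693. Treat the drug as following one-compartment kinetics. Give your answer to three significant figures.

LD = Vd × C = 354.0 × 16 = 5664 mg
CL = 0.693 × Vd / t½ = 0.693 × 354.0 / 52 = 4.718 L/h
Infusion rate = CL × Css = 4.718 × 16 = 75.49 mg/h

(a) 5660 mg; (b) 75.5 mg/h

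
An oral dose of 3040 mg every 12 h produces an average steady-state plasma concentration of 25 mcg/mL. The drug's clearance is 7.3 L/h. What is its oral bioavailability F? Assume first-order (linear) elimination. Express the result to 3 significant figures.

F·D/τ = CL·Css at steady state → F = CL·Css·τ / D.
F = 7.3 × 25 × 12 / 3040 = 0.720

0.720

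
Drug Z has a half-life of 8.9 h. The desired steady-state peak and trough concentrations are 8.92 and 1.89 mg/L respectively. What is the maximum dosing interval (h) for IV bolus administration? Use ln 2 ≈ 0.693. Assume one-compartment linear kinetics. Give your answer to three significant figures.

k = 0.693 / t½ = 0.693 / 8.9 = 0.07787 h⁻¹
Between IV bolus doses, concentration decays as C = C₀·e^(−kτ), so C_peak/C_trough = e^(kτ).
τ_max = ln(C_peak/C_trough) / k = ln(8.92/1.89) / 0.07787 = 1.552 / 0.07787 = 19.93 h

19.9 h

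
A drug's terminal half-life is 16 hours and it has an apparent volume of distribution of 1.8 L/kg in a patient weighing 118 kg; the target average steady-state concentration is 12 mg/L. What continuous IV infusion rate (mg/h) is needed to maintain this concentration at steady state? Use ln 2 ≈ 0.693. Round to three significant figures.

110 mg/h

Vd(total) = 118 kg × 1.8 L/kg = 212.4 L
CL = 0.693 × Vd / t½ = 0.693 × 212.4 / 16 = 9.200 L/h
Infusion rate = CL × Css = 9.200 × 12 = 110.4 mg/h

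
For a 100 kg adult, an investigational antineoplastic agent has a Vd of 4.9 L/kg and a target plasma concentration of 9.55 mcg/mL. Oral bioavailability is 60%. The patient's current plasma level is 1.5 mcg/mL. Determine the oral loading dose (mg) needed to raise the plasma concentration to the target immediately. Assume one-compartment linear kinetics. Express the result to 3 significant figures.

6570 mg

Vd = 4.9 L/kg × 100 kg = 490.0 L
Concentration deficit ΔC = 9.55 − 1.5 = 8.050 mg/L
LD = Vd × ΔC / F = 490.0 × 8.050 / 0.6 = 6574 mg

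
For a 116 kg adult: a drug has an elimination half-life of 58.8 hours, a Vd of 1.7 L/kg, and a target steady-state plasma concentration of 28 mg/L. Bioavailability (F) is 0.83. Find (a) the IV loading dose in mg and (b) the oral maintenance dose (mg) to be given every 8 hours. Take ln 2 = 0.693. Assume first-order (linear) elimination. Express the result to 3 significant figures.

(a) 5520 mg; (b) 627 mg

Vd = 1.7 L/kg × 116 kg = 197.2 L
LD = Vd × C = 197.2 × 28 = 5522 mg
CL = 0.693 × Vd / t½ = 0.693 × 197.2 / 58.8 = 2.324 L/h
D = CL × Css × τ / F = 2.324 × 28 × 8 / 0.83 = 627.2 mg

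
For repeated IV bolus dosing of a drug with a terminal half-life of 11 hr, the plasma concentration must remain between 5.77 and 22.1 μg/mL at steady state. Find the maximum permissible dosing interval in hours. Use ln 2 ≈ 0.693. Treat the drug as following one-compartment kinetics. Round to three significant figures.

k = 0.693 / t½ = 0.693 / 11 = 0.06300 h⁻¹
Between IV bolus doses, concentration decays as C = C₀·e^(−kτ), so C_peak/C_trough = e^(kτ).
τ_max = ln(C_peak/C_trough) / k = ln(22.1/5.77) / 0.06300 = 1.343 / 0.06300 = 21.32 h

21.3 h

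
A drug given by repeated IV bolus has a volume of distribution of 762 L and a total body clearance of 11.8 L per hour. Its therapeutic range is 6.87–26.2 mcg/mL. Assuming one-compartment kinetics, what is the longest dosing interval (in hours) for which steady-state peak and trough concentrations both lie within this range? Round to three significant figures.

k = CL / Vd = 11.80 / 762.0 = 0.01549 h⁻¹
Between IV bolus doses, concentration decays as C = C₀·e^(−kτ), so C_peak/C_trough = e^(kτ).
τ_max = ln(C_peak/C_trough) / k = ln(26.2/6.87) / 0.01549 = 1.339 / 0.01549 = 86.44 h

86.4 h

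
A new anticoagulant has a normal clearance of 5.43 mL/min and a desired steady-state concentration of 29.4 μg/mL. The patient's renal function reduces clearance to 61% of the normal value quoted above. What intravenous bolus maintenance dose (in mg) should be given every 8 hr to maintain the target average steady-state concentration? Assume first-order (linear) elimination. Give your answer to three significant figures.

46.7 mg

Convert clearance: 5.43 mL/min × 60 min/h ÷ 1000 mL/L = 0.3258 L/h
Patient clearance = 0.61 × 0.3258 = 0.1987 L/h
At steady state, dose per interval replaces the amount cleared in that interval: D/τ = CL·Css.
D = CL × Css × τ = 0.1987 × 29.4 × 8 = 46.73 mg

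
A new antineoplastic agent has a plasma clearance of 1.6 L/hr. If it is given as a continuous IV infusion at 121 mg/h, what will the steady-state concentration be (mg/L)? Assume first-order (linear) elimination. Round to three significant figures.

75.6 mg/L

Css = rate / CL = 121 / 1.600 = 75.63 mg/L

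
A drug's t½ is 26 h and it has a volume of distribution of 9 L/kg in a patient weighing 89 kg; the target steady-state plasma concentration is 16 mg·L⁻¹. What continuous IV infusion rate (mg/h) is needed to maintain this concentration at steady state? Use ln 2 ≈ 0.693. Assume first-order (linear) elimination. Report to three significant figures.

342 mg/h

Vd(total) = 89 kg × 9 L/kg = 801.0 L
CL = 0.693 × Vd / t½ = 0.693 × 801.0 / 26 = 21.35 L/h
Infusion rate = CL × Css = 21.35 × 16 = 341.6 mg/h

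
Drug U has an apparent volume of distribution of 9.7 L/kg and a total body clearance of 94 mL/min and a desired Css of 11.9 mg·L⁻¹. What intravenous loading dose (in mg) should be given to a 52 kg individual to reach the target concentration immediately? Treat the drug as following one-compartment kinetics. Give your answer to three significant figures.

Total Vd = 9.7 × 52 = 504.4 L
The loading dose fills Vd to the target concentration.
LD = Vd × C = 504.4 × 11.90 = 6002 mg

6000 mg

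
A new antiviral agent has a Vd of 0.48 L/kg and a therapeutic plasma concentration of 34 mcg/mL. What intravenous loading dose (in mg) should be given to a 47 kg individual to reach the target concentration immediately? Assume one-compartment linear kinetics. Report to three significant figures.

767 mg

Vd = 0.48 L/kg × 47 kg = 22.56 L
The loading dose fills Vd to the target concentration.
LD = Vd × C = 22.56 × 34.00 = 767.0 mg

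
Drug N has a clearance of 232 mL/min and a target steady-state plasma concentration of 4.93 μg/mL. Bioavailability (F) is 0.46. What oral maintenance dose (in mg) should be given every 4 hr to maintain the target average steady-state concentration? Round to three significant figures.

CL = 232 mL/min × 60/1000 = 13.92 L/h
D = CL × Css × τ / F = 13.92 × 4.93 × 4 / 0.46 = 596.7 mg

597 mg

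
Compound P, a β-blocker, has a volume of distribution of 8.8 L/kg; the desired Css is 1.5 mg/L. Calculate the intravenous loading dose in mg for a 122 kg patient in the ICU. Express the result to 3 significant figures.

1610 mg

Vd = 8.8 L/kg × 122 kg = 1074 L
LD = Vd × C = 1074 × 1.500 = 1611 mg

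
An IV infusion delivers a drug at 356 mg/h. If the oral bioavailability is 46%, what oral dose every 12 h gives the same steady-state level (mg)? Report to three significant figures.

9290 mg

To maintain the same Css, the systemic dosing rate must be unchanged: F·D/τ = infusion rate.
D = rate × τ / F = 356 × 12 / 0.46 = 9287 mg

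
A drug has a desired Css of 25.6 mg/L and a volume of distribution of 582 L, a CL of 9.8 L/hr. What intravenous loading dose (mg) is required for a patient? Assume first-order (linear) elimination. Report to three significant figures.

14900 mg

LD = Vd × C = 582.0 × 25.60 = 14900 mg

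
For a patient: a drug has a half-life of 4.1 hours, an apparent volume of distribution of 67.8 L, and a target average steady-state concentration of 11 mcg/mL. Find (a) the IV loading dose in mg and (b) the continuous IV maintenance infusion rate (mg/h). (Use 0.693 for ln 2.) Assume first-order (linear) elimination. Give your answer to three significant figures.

LD = Vd × C = 67.80 × 11 = 745.8 mg
CL = 0.693 × Vd / t½ = 0.693 × 67.80 / 4.1 = 11.46 L/h
Infusion rate = CL × Css = 11.46 × 11 = 126.1 mg/h

(a) 746 mg; (b) 126 mg/h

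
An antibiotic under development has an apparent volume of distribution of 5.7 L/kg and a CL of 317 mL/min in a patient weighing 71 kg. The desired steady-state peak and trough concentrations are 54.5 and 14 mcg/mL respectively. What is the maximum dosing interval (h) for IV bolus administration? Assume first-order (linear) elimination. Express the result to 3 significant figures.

28.9 h

Vd = 5.7 L/kg × 71 kg = 404.7 L
Convert clearance: 317 mL/min × 60 min/h ÷ 1000 mL/L = 19.02 L/h
k = CL / Vd = 19.02 / 404.7 = 0.04700 h⁻¹
Between IV bolus doses, concentration decays as C = C₀·e^(−kτ), so C_peak/C_trough = e^(kτ).
τ_max = ln(C_peak/C_trough) / k = ln(54.5/14) / 0.04700 = 1.359 / 0.04700 = 28.91 h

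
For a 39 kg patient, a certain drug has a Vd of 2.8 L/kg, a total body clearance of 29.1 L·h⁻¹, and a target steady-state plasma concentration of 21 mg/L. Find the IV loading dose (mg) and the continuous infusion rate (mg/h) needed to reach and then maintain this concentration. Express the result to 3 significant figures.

(a) 2290 mg; (b) 611 mg/h

Total Vd = 2.8 × 39 = 109.2 L
Loading: fill Vd to C_target → 109.2 L × 21 mg/L = 2293 mg
Infusion rate = 29.10 L/h × 21 mg/L = 611.1 mg/h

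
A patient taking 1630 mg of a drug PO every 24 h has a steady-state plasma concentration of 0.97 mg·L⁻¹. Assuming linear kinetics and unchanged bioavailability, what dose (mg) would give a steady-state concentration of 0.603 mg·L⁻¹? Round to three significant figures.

1010 mg

For first-order elimination, Css ∝ F·D/(CL·τ); F and CL are unchanged, so Css ∝ D/τ.
D₂ = D₁ × (Css,target / Css,current) = 1630 × 0.603/0.97 = 1013 mg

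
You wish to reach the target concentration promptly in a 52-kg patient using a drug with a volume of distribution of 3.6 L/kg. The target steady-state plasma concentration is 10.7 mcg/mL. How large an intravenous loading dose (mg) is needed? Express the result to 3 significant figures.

Total Vd = 3.6 × 52 = 187.2 L
LD = Vd × C = 187.2 × 10.70 = 2003 mg

2000 mg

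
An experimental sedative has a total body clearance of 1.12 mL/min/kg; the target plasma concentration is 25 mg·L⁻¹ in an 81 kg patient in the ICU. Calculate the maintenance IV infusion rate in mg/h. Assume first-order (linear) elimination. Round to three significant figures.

CL = 1.12 mL/min/kg × 81 kg = 90.72 mL/min = 90.72 × 60/1000 = 5.443 L/h
R₀ = 5.443 × 25 = 136.1 mg/h

136 mg/h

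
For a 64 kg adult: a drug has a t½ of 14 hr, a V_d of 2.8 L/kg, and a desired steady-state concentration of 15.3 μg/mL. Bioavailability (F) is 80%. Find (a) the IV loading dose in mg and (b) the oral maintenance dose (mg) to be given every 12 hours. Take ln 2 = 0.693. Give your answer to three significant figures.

(a) 2740 mg; (b) 2040 mg

Vd(total) = 64 kg × 2.8 L/kg = 179.2 L
LD = Vd × C = 179.2 × 15.3 = 2742 mg
CL = 0.693 × Vd / t½ = 0.693 × 179.2 / 14 = 8.870 L/h
D = CL × Css × τ / F = 8.870 × 15.3 × 12 / 0.8 = 2036 mg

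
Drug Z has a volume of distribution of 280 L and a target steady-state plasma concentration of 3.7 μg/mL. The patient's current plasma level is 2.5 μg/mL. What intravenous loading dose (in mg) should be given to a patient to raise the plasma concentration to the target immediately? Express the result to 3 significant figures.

Concentration deficit ΔC = 3.7 − 2.5 = 1.200 mg/L
LD = Vd × ΔC = 280.0 × 1.200 = 336.0 mg

336 mg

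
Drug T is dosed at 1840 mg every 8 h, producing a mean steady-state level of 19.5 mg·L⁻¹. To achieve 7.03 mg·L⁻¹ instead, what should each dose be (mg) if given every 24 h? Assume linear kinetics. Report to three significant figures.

For first-order elimination, Css ∝ F·D/(CL·τ); F and CL are unchanged, so Css ∝ D/τ.
D₂ = D₁ × (Css,target / Css,current) × (τ₂/τ₁) = 1840 × (7.03/19.5) × (24/8) = 1990 mg

1990 mg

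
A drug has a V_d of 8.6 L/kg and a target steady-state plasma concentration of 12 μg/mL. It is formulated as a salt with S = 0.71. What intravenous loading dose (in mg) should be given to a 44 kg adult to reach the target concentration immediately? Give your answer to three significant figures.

Total Vd = 8.6 × 44 = 378.4 L
The loading dose fills Vd to the target concentration.
LD = Vd × C / S = 378.4 × 12.00 / 0.71 = 6395 mg

6400 mg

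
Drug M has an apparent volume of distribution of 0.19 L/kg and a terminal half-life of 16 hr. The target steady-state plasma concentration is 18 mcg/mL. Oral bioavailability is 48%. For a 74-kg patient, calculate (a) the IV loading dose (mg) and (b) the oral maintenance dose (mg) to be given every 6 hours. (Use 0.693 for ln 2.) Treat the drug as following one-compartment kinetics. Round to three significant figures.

(a) 253 mg; (b) 137 mg

Vd = 0.19 L/kg × 74 kg = 14.06 L
LD = Vd × C = 14.06 × 18 = 253.1 mg
CL = 0.693 × Vd / t½ = 0.693 × 14.06 / 16 = 0.6090 L/h
D = CL × Css × τ / F = 0.6090 × 18 × 6 / 0.48 = 137.0 mg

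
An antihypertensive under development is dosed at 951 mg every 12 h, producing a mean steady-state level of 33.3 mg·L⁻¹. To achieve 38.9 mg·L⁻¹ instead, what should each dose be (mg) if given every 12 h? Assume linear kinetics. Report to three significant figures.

1110 mg

With linear kinetics, Css is proportional to dose rate (D/τ) at fixed clearance.
D₂ = D₁ × (Css,target / Css,current) = 951 × 38.9/33.3 = 1111 mg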